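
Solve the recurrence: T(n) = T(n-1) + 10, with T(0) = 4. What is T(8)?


Unrolling the recurrence:
T(8) = T(7) + 10
       = T(6) + 10 + 10
       = T(5) + 10*3
       ...
       = T(0) + 10*8
       = 4 + 80 = 84


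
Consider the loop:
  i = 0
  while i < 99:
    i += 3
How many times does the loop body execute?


Starting at i = 0, each iteration adds 3.
Iterations until i >= 99:
  Iteration 1: i = 0 -> i = 3
  Iteration 2: i = 3 -> i = 6
  Iteration 3: i = 6 -> i = 9
  Iteration 4: i = 9 -> i = 12
  Iteration 5: i = 12 -> i = 15
  Iteration 6: i = 15 -> i = 18
  Iteration 7: i = 18 -> i = 21
  Iteration 8: i = 21 -> i = 24
  ... continuing ...
Total iterations = ceil(99/3) = 33


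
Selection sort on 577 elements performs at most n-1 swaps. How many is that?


Each of the 576 passes places one element in its final position.
Pass 1: swap minimum into position 0
Pass 2: swap minimum of remaining into position 1
...
Pass 576: last two elements, one swap
Maximum swaps = 577 - 1 = 576


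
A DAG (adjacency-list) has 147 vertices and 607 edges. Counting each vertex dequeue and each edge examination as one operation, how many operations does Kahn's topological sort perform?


V = 147 (vertex processing)
E = 607 (edge processing)
V + E = 147 + 607 = 754


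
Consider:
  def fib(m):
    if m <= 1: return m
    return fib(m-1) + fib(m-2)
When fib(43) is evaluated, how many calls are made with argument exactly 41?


Let N(m) = number of times fib(m) is called while evaluating fib(43).
N(43) = 1 (the initial call).
N(42) = 1 (only fib(43) calls it).
For 1 <= m <= 41: fib(m) is called by fib(m+1) and fib(m+2), so
  N(m) = N(m+1) + N(m+2).
fib(0) is called only by fib(2), so N(0) = N(2).
Walk down from m=43:
  N(43)=1, N(42)=1, N(41)=2
N(41) = 2


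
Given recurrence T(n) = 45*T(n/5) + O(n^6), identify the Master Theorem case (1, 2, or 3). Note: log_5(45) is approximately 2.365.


Master Theorem parameters: a=45, b=5, c=6
log_b(a) = 2.365
Compare b^c with a: 5^6 = 15625 > 45, so c > log_b(a).
Comparing c=6 vs log_b(a)=2.365:
6 > 2.365 => Case 3
Result: T(n) = O(n^6)
Master Theorem case = 3


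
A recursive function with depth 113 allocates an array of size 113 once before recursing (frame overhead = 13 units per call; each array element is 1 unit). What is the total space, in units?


Array allocation: 113 units (allocated once)
Stack frames: 113 deep * 13 per frame = 1469 units
Total = 113 + 1469 = 1582


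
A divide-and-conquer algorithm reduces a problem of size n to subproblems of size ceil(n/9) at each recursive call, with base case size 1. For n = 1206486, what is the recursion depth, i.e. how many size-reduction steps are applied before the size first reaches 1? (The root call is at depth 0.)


Each step divides the size by 9 (rounding up); after k steps the size is ceil(n/9^k), which equals 1 exactly when 9^k >= n.
So the depth is the smallest k with 9^k >= 1206486, i.e. ceil(log_9(1206486)).
9^6 = 531441 < 1206486 <= 4782969 = 9^7
Recursion depth = 7


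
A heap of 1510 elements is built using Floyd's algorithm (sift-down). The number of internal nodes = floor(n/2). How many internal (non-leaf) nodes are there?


Leaf nodes occupy roughly half the array.
Sift-down is called for each internal node, starting from the last one.
Internal nodes = floor(n/2) = floor(1510/2) = 755


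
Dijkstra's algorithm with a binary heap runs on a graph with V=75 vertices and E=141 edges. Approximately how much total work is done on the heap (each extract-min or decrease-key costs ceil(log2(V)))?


Dijkstra with a binary heap: each vertex is extracted once, each edge may relax once.
Each heap operation costs O(log V).
V + E = 75 + 141 = 216
ceil(log2(75)) = 7 (since 2^6 = 64 < 75 <= 128 = 2^7)
Total heap work = (V+E) * ceil(log2(V)) = 216 * 7 = 1512


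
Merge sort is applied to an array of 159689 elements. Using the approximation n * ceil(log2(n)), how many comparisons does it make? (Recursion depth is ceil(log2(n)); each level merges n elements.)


Merge sort divides the array into halves recursively.
Number of levels = ceil(log2(159689)) = 18
At each level, approximately n = 159689 comparisons are needed for merging.
Total comparisons ~ n * ceil(log2(n)) = 159689 * 18 = 2874402


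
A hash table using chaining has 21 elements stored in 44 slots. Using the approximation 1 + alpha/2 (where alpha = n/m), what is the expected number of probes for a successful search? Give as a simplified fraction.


Load factor alpha = n/m = 21/44
Expected probes = 1 + alpha/2 = 1 + 21/(2*44)
= 1 + 21/88
= 88/88 + 21/88
= 109/88


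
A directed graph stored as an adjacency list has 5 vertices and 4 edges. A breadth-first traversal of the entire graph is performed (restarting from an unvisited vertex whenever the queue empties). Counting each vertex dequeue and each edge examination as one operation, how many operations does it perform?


A full BFS traversal dequeues each vertex once and examines each edge once.
Vertex visits: 5
Edge visits: 4
V + E = 5 + 4 = 9


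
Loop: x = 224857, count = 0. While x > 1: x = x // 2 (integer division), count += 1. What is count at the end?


The variable x halves each step:
x = 224857 -> 112428 -> 56214 -> 28107 -> 14053 -> 7026 -> 3513 -> 1756 -> 878 -> 439 -> 219 -> 109 -> 54 -> 27 -> 13 -> 6 -> 3 -> 1
Number of halvings = floor(log2(224857)) = 17


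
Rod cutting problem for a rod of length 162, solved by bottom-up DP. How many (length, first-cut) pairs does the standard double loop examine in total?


For each subproblem length i = 1..162, the inner loop considers i possible first cuts.
Total = 1 + 2 + ... + 162
= 162*(162+1)/2
= 162*163/2 = 13203


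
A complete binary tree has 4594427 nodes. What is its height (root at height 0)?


In a complete binary tree, level k holds nodes 2^k .. 2^(k+1)-1 (1-indexed).
Height = floor(log2(n)) = floor(log2(4594427)) = 22
Check: 2^22 = 4194304 <= 4594427 < 8388608 = 2^23


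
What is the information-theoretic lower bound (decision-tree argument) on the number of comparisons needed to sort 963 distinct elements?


A binary decision tree of height h has at most 2^h leaves and needs at least n! of them, so h >= ceil(log2(n!)).
963! is far too large to multiply out, so use Stirling's series:
  ln(n!) ~ n ln n - n + (1/2) ln(2 pi n) + 1/(12n)  (error below 1/(360 n^3), negligible here)
  ln(963) = 6.8700534
  n ln n = 963 * 6.8700534 = 6615.8614
  (1/2) ln(2 pi * 963) = (1/2) ln(6050.7075) = 4.3540
  1/(12*963) = 0.0001
  ln(963!) ~ 6615.8614 - 963 + 4.3540 + 0.0001 = 5657.2155
Convert to base 2: log2(963!) = 5657.2155 / ln 2 = 5657.2155 / 0.69314718 = 8161.6368
ceil(8161.6368) = 8162


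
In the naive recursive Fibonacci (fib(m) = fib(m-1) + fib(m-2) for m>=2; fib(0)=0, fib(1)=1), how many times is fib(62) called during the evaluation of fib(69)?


Let N(m) = number of times fib(m) is called while evaluating fib(69).
N(69) = 1 (the initial call).
N(68) = 1 (only fib(69) calls it).
For 1 <= m <= 67: fib(m) is called by fib(m+1) and fib(m+2), so
  N(m) = N(m+1) + N(m+2).
fib(0) is called only by fib(2), so N(0) = N(2).
Walk down from m=69:
  N(69)=1, N(68)=1, N(67)=2, N(66)=3, N(65)=5, N(64)=8, N(63)=13, N(62)=21
N(62) = 21


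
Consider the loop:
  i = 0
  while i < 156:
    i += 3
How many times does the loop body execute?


Starting at i = 0, each iteration adds 3.
Iterations until i >= 156:
  Iteration 1: i = 0 -> i = 3
  Iteration 2: i = 3 -> i = 6
  Iteration 3: i = 6 -> i = 9
  Iteration 4: i = 9 -> i = 12
  Iteration 5: i = 12 -> i = 15
  Iteration 6: i = 15 -> i = 18
  Iteration 7: i = 18 -> i = 21
  Iteration 8: i = 21 -> i = 24
  ... continuing ...
Total iterations = ceil(156/3) = 52


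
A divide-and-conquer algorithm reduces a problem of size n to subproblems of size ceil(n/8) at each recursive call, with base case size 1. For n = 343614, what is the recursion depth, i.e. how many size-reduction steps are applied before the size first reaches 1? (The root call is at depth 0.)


Each step divides the size by 8 (rounding up); after k steps the size is ceil(n/8^k), which equals 1 exactly when 8^k >= n.
So the depth is the smallest k with 8^k >= 343614, i.e. ceil(log_8(343614)).
8^6 = 262144 < 343614 <= 2097152 = 8^7
Recursion depth = 7


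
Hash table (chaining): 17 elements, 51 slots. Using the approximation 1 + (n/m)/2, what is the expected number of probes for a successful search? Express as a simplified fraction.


Computing expected probes:
alpha = 17/51
= 1 + alpha/2
= 1 + 17/(2*51)
= (2*51 + 17) / (2*51)
= 119/102 = 7/6


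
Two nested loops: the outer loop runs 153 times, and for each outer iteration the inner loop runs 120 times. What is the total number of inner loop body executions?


Outer loop: 153 iterations
Inner loop: 120 iterations per outer iteration
Total = 153 * 120 = 18360


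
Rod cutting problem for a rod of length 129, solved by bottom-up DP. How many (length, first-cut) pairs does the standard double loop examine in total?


For each subproblem length i = 1..129, the inner loop considers i possible first cuts.
Total = 1 + 2 + ... + 129
= 129*(129+1)/2
= 129*130/2 = 8385


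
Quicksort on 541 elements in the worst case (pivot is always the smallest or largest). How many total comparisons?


In the worst case, each partition step picks the worst pivot:
  Partition 1: 540 comparisons (n-1 elements to compare)
  Partition 2: 539 comparisons
  Partition 3: 538 comparisons
  Partition 4: 537 comparisons
  Partition 5: 536 comparisons
  ...
  Last partition: 0 comparisons
Total = (n-1) + (n-2) + ... + 1 + 0 = n*(n-1)/2
= 541*540/2 = 146070


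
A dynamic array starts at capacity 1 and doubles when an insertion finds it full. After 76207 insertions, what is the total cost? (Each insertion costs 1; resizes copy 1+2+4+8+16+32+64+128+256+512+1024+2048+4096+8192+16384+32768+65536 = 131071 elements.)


Insertion cost: 76207 (one per element)
Resizes occur just before inserting elements 2, 3, 5, 9, ...
Elements copied at each resize: 1 + 2 + 4 + 8 + 16 + 32 + 64 + 128 + 256 + 512 + 1024 + 2048 + 4096 + 8192 + 16384 + 32768 + 65536
Sum of copies = 131071 (geometric series: 2^k - 1)
Total = 76207 + 131071 = 207278


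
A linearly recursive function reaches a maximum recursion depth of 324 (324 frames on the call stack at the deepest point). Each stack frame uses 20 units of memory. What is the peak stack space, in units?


Maximum recursion depth = 324 frames
Memory per frame = 20 units
Total stack space = depth * frame_size
= 324 * 20 = 6480


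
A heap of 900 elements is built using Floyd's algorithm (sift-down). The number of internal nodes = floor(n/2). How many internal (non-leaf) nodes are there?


Leaf nodes occupy roughly half the array.
Sift-down is called for each internal node, starting from the last one.
Internal nodes = floor(n/2) = floor(900/2) = 450


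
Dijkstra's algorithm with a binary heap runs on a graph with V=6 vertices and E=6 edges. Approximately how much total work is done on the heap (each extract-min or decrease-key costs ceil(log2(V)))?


Dijkstra with a binary heap: each vertex is extracted once, each edge may relax once.
Each heap operation costs O(log V).
V + E = 6 + 6 = 12
ceil(log2(6)) = 3 (since 2^2 = 4 < 6 <= 8 = 2^3)
Total heap work = (V+E) * ceil(log2(V)) = 12 * 3 = 36


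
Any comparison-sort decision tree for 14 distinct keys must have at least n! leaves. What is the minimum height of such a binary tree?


A binary decision tree of height h has at most 2^h leaves and needs at least n! of them, so h >= ceil(log2(n!)).
Compute 14! as a running product:
  x2 = 2, x3 = 6, x4 = 24, x5 = 120
  x6 = 720, x7 = 5040, x8 = 40320, x9 = 362880
  x10 = 3628800, x11 = 39916800, x12 = 479001600, x13 = 6227020800
  x14 = 87178291200
14! = 87178291200
Bracket between powers of 2:
  2^36 = 68719476736 < 87178291200 <= 137438953472 = 2^37
So ceil(log2(14!)) = 37


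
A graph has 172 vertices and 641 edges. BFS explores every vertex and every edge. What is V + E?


A full BFS traversal dequeues each vertex once and examines each edge once.
Vertex visits: 172
Edge visits: 641
V + E = 172 + 641 = 813


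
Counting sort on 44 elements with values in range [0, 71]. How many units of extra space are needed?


Output array size: 44 (to store sorted result)
Count array size: 72 (one slot per possible value, range 0 to 71)
Total extra space = 44 + 72 = 116


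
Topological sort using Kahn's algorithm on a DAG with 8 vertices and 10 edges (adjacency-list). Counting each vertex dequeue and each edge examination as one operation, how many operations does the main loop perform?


Kahn's algorithm:
  1. Compute in-degrees: O(V + E)
  2. Process queue: each vertex dequeued once (O(V))
     each edge examined once (O(E))
Total = V + E = 8 + 10 = 18


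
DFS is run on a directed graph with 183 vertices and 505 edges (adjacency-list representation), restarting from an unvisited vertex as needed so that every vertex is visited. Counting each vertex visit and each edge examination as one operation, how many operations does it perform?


A full DFS traversal processes each vertex exactly once (push/pop on stack).
Each directed edge is examined once.
V = 183, E = 505
V + E = 688


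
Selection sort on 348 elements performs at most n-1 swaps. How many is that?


Each of the 347 passes places one element in its final position.
Pass 1: swap minimum into position 0
Pass 2: swap minimum of remaining into position 1
...
Pass 347: last two elements, one swap
Maximum swaps = 348 - 1 = 347


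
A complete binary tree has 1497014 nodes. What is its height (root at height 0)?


In a complete binary tree, level k holds nodes 2^k .. 2^(k+1)-1 (1-indexed).
Height = floor(log2(n)) = floor(log2(1497014)) = 20
Check: 2^20 = 1048576 <= 1497014 < 2097152 = 2^21


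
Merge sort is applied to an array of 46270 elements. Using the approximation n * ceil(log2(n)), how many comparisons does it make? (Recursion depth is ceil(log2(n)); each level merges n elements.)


Merge sort divides the array into halves recursively.
Number of levels = ceil(log2(46270)) = 16
At each level, approximately n = 46270 comparisons are needed for merging.
Total comparisons ~ n * ceil(log2(n)) = 46270 * 16 = 740320


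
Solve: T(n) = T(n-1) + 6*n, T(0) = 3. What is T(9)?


Expanding the recurrence:
T(9) = T(8) + 6*9
       = T(7) + 6*8 + 6*9
       ...
       = T(0) + 6*(1 + 2 + ... + 9)
       = 3 + 6 * 9*10/2
       = 3 + 6 * 45
       = 3 + 270 = 273


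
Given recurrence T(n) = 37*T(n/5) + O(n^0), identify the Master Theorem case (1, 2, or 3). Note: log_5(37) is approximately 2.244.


Master Theorem parameters: a=37, b=5, c=0
log_b(a) = 2.244
Compare b^c with a: 5^0 = 1 < 37, so c < log_b(a).
Comparing c=0 vs log_b(a)=2.244:
0 < 2.244 => Case 1
Result: T(n) = O(n^(log_5 37)) ~ O(n^2.244)
Master Theorem case = 1


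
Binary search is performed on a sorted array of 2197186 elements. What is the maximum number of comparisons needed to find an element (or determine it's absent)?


Binary search halves the search space each comparison:
  Step 1: search space = 2197186 -> 1098593
  Step 2: search space = 1098593 -> 549296
  Step 3: search space = 549296 -> 274648
  Step 4: search space = 274648 -> 137324
  Step 5: search space = 137324 -> 68662
  Step 6: search space = 68662 -> 34331
  Step 7: search space = 34331 -> 17165
  Step 8: search space = 17165 -> 8582
  Step 9: search space = 8582 -> 4291
  Step 10: search space = 4291 -> 2145
  Step 11: search space = 2145 -> 1072
  Step 12: search space = 1072 -> 536
  Step 13: search space = 536 -> 268
  Step 14: search space = 268 -> 134
  Step 15: search space = 134 -> 67
  Step 16: search space = 67 -> 33
  Step 17: search space = 33 -> 16
  Step 18: search space = 16 -> 8
  Step 19: search space = 8 -> 4
  Step 20: search space = 4 -> 2
  Step 21: search space = 2 -> 1
  Step 22: search space = 1 (final check)
Maximum comparisons = floor(log2(2197186)) + 1 = 21 + 1 = 22


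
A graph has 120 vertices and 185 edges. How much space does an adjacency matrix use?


Adjacency matrix: V x V grid of entries
Space = V^2 = 120^2 = 120 * 120 = 14400


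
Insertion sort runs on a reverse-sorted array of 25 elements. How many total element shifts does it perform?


Sum of shifts = 1 + 2 + 3 + ... + 24
= 25 * 24 / 2
= 600 / 2
= 300


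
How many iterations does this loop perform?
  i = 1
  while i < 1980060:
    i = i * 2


The loop variable doubles each iteration:
i = 1 -> 2 -> 4 -> 8 -> 16 -> 32 -> 64 -> 128 -> 256 -> 512 -> 1024 -> 2048 -> 4096 -> 8192 -> 16384 -> 32768 -> 65536 -> 131072 -> 262144 -> 524288 -> 1048576 -> 2097152 (stop, 2097152 >= 1980060)
Number of doublings = ceil(log2(1980060)) = 21


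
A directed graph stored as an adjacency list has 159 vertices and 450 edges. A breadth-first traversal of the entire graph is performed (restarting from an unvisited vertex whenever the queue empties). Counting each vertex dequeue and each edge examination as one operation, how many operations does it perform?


A full BFS traversal dequeues each vertex once and examines each edge once.
Vertex visits: 159
Edge visits: 450
V + E = 159 + 450 = 609


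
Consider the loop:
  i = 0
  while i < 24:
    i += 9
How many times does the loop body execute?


Starting at i = 0, each iteration adds 9.
Iterations until i >= 24:
  Iteration 1: i = 0 -> i = 9
  Iteration 2: i = 9 -> i = 18
  Iteration 3: i = 18 -> i = 27
Total iterations = ceil(24/9) = 3


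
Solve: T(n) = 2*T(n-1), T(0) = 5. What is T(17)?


Unrolling:
T(17) = 2*T(16) = 2^2*T(15) = ... = 2^17*T(0)
= 2^17 * 5
= 131072 * 5 = 655360


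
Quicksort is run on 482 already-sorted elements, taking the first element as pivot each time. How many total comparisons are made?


Sum of comparisons per partition:
481 + 480 + ... + 1 + 0
= 482 * (482 - 1) / 2
= 482 * 481 / 2
= 115921


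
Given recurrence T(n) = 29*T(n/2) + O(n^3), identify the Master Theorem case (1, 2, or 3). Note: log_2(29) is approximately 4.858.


Master Theorem parameters: a=29, b=2, c=3
log_b(a) = 4.858
Compare b^c with a: 2^3 = 8 < 29, so c < log_b(a).
Comparing c=3 vs log_b(a)=4.858:
3 < 4.858 => Case 1
Result: T(n) = O(n^(log_2 29)) ~ O(n^4.858)
Master Theorem case = 1


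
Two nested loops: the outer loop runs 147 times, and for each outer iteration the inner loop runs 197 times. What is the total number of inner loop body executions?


Outer loop: 147 iterations
Inner loop: 197 iterations per outer iteration
Total = 147 * 197 = 28959


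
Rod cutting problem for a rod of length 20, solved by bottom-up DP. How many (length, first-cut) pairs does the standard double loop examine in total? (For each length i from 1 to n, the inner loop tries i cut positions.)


For each subproblem length i = 1..20, the inner loop considers i possible first cuts.
Total = 1 + 2 + ... + 20
= 20*(20+1)/2
= 20*21/2 = 210


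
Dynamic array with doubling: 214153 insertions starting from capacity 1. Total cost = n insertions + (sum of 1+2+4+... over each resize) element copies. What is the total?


n = 214153
Insertion costs: 214153
Resizes copy 1, 2, 4, ... up to the largest power of 2 that is <= n-1 = 214152, i.e. 131072.
Copy costs = 1 + 2 + 4 + 8 + 16 + 32 + 64 + 128 + 256 + 512 + 1024 + 2048 + 4096 + 8192 + 16384 + 32768 + 65536 + 131072 = 262143
Total = 214153 + 262143 = 476296


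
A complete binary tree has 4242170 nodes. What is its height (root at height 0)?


In a complete binary tree, level k holds nodes 2^k .. 2^(k+1)-1 (1-indexed).
Height = floor(log2(n)) = floor(log2(4242170)) = 22
Check: 2^22 = 4194304 <= 4242170 < 8388608 = 2^23


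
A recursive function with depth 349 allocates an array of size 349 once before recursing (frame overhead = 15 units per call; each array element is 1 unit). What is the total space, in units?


Array allocation: 349 units (allocated once)
Stack frames: 349 deep * 15 per frame = 5235 units
Total = 349 + 5235 = 5584


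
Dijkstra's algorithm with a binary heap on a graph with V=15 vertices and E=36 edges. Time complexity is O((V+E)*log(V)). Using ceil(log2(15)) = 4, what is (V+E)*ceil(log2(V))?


Dijkstra with a binary heap: each vertex is extracted once, each edge may relax once.
Each heap operation costs O(log V).
V + E = 15 + 36 = 51
ceil(log2(15)) = 4 (since 2^3 = 8 < 15 <= 16 = 2^4)
Total heap work = (V+E) * ceil(log2(V)) = 51 * 4 = 204


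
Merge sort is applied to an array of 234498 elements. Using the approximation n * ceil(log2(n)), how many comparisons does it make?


Merge sort divides the array into halves recursively.
Number of levels = ceil(log2(234498)) = 18
At each level, approximately n = 234498 comparisons are needed for merging.
Total comparisons ~ n * ceil(log2(n)) = 234498 * 18 = 4220964


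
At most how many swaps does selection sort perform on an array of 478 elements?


Each of the 477 passes places one element in its final position.
Pass 1: swap minimum into position 0
Pass 2: swap minimum of remaining into position 1
...
Pass 477: last two elements, one swap
Maximum swaps = 478 - 1 = 477


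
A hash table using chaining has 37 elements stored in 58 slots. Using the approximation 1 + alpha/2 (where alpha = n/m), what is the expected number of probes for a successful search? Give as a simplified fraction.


Load factor alpha = n/m = 37/58
Expected probes = 1 + alpha/2 = 1 + 37/(2*58)
= 1 + 37/116
= 116/116 + 37/116
= 153/116


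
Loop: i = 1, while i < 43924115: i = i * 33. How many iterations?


i multiplies by 33 each step:
i = 1 -> 33 -> 1089 -> 35937 -> 1185921 -> 39135393 -> 1291467969 (stop)
Iterations = ceil(log_33(43924115)) = 6


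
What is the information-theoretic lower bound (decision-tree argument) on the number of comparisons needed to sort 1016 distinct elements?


A binary decision tree of height h has at most 2^h leaves and needs at least n! of them, so h >= ceil(log2(n!)).
1016! is far too large to multiply out, so use Stirling's series:
  ln(n!) ~ n ln n - n + (1/2) ln(2 pi n) + 1/(12n)  (error below 1/(360 n^3), negligible here)
  ln(1016) = 6.9236286
  n ln n = 1016 * 6.9236286 = 7034.4067
  (1/2) ln(2 pi * 1016) = (1/2) ln(6383.7163) = 4.3808
  1/(12*1016) = 0.0001
  ln(1016!) ~ 7034.4067 - 1016 + 4.3808 + 0.0001 = 6022.7876
Convert to base 2: log2(1016!) = 6022.7876 / ln 2 = 6022.7876 / 0.69314718 = 8689.0458
ceil(8689.0458) = 8690


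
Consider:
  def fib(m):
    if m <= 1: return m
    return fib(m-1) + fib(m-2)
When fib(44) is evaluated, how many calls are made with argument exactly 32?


Let N(m) = number of times fib(m) is called while evaluating fib(44).
N(44) = 1 (the initial call).
N(43) = 1 (only fib(44) calls it).
For 1 <= m <= 42: fib(m) is called by fib(m+1) and fib(m+2), so
  N(m) = N(m+1) + N(m+2).
fib(0) is called only by fib(2), so N(0) = N(2).
Walk down from m=44:
  N(44)=1, N(43)=1, N(42)=2, N(41)=3, N(40)=5, N(39)=8, N(38)=13, N(37)=21, N(36)=34, N(35)=55, N(34)=89, N(33)=144, N(32)=233
N(32) = 233


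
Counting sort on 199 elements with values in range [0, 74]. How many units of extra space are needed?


Output array size: 199 (to store sorted result)
Count array size: 75 (one slot per possible value, range 0 to 74)
Total extra space = 199 + 75 = 274


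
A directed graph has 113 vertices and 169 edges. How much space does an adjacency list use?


Adjacency list: one list head per vertex + one entry per edge
Vertex heads: 113
Edge entries: 169
Total = 113 + 169 = 282


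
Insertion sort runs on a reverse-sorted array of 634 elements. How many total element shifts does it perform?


Sum of shifts = 1 + 2 + 3 + ... + 633
= 634 * 633 / 2
= 401322 / 2
= 200661


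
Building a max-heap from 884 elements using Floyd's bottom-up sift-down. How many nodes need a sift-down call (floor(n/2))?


In a heap of 884 elements (0-indexed array):
  Last element index: 883
  Parent of last element: floor((883 - 1) / 2) = 441
  Internal nodes: indices 0 to 441
  Count = floor(884/2) = 442


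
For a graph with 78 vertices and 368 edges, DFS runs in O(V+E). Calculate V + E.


A full DFS traversal visits each vertex once and examines each edge once.
V = 78
E = 368
Sum = 78 + 368 = 446


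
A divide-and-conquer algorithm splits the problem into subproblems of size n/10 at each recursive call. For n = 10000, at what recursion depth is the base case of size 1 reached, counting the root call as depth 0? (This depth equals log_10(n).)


At each depth, the problem size is divided by 10:
  Depth 0: problem size = 10000
  Depth 1: problem size = 1000
  Depth 2: problem size = 100
  Depth 3: problem size = 10
  Depth 4: problem size = 1 (base case)
The base case is reached at depth log_10(10000) = 4 (the tree has 5 levels counting depth 0, but the depth asked for is 4).
Recursion depth = 4


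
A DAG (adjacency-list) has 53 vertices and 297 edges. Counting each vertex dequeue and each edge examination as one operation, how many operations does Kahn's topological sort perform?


V = 53 (vertex processing)
E = 297 (edge processing)
V + E = 53 + 297 = 350


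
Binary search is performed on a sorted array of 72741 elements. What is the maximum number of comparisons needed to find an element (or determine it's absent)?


Binary search halves the search space each comparison:
  Step 1: search space = 72741 -> 36370
  Step 2: search space = 36370 -> 18185
  Step 3: search space = 18185 -> 9092
  Step 4: search space = 9092 -> 4546
  Step 5: search space = 4546 -> 2273
  Step 6: search space = 2273 -> 1136
  Step 7: search space = 1136 -> 568
  Step 8: search space = 568 -> 284
  Step 9: search space = 284 -> 142
  Step 10: search space = 142 -> 71
  Step 11: search space = 71 -> 35
  Step 12: search space = 35 -> 17
  Step 13: search space = 17 -> 8
  Step 14: search space = 8 -> 4
  Step 15: search space = 4 -> 2
  Step 16: search space = 2 -> 1
  Step 17: search space = 1 (final check)
Maximum comparisons = floor(log2(72741)) + 1 = 16 + 1 = 17


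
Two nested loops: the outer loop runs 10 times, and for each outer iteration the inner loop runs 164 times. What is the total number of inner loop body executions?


Outer loop: 10 iterations
Inner loop: 164 iterations per outer iteration
Total = 10 * 164 = 1640


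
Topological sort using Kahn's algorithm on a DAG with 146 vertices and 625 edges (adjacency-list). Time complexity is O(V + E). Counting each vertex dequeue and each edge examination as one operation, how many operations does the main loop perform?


Kahn's algorithm:
  1. Compute in-degrees: O(V + E)
  2. Process queue: each vertex dequeued once (O(V))
     each edge examined once (O(E))
Total = V + E = 146 + 625 = 771


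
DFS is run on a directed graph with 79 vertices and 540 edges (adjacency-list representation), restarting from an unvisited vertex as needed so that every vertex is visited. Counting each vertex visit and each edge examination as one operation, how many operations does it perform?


A full DFS traversal processes each vertex exactly once (push/pop on stack).
Each directed edge is examined once.
V = 79, E = 540
V + E = 619


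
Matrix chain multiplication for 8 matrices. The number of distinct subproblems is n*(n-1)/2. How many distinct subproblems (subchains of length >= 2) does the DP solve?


Subproblems are indexed by (i, j) where i < j.
Number of such pairs = n*(n-1)/2
= 8 * 7 / 2
= 28


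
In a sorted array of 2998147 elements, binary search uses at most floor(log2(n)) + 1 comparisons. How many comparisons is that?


Halving sequence: 2998147 -> 1499073 -> 749536 -> 374768 -> 187384 -> 93692 -> 46846 -> 23423 -> 11711 -> 5855 -> 2927 -> 1463 -> 731 -> 365 -> 182 -> 91 -> 45 -> 22 -> 11 -> 5 -> 2 -> 1
Number of halvings = 21
Max comparisons = 21 + 1 = 22


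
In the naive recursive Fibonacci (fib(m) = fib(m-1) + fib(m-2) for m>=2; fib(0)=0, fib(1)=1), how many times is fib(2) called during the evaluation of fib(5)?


Let N(m) = number of times fib(m) is called while evaluating fib(5).
N(5) = 1 (the initial call).
N(4) = 1 (only fib(5) calls it).
For 1 <= m <= 3: fib(m) is called by fib(m+1) and fib(m+2), so
  N(m) = N(m+1) + N(m+2).
fib(0) is called only by fib(2), so N(0) = N(2).
Walk down from m=5:
  N(5)=1, N(4)=1, N(3)=2, N(2)=3
N(2) = 3


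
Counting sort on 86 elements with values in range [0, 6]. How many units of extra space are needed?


Output array size: 86 (to store sorted result)
Count array size: 7 (one slot per possible value, range 0 to 6)
Total extra space = 86 + 7 = 93


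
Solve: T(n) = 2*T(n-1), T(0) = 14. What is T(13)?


Unrolling:
T(13) = 2*T(12) = 2^2*T(11) = ... = 2^13*T(0)
= 2^13 * 14
= 8192 * 14 = 114688


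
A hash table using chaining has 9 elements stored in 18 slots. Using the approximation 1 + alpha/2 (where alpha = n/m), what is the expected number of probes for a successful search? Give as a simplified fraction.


Load factor alpha = n/m = 9/18
Expected probes = 1 + alpha/2 = 1 + 9/(2*18)
= 1 + 9/36
= 36/36 + 9/36
= 45/36
Simplify: 5/4


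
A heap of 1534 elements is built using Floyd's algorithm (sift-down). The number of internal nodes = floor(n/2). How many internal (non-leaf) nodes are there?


Leaf nodes occupy roughly half the array.
Sift-down is called for each internal node, starting from the last one.
Internal nodes = floor(n/2) = floor(1534/2) = 767


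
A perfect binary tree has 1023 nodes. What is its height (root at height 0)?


For a perfect binary tree of height h: n = 2^(h+1) - 1, so h = log2(n+1) - 1.
  n + 1 = 1024 = 2^10
  log2(1024) = 10
  height = 10 - 1 = 9


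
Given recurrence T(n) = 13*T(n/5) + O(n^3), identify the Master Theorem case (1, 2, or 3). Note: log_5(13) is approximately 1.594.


Master Theorem parameters: a=13, b=5, c=3
log_b(a) = 1.594
Compare b^c with a: 5^3 = 125 > 13, so c > log_b(a).
Comparing c=3 vs log_b(a)=1.594:
3 > 1.594 => Case 3
Result: T(n) = O(n^3)
Master Theorem case = 3


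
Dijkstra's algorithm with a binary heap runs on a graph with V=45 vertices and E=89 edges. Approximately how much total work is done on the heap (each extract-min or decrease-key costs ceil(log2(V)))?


Dijkstra with a binary heap: each vertex is extracted once, each edge may relax once.
Each heap operation costs O(log V).
V + E = 45 + 89 = 134
ceil(log2(45)) = 6 (since 2^5 = 32 < 45 <= 64 = 2^6)
Total heap work = (V+E) * ceil(log2(V)) = 134 * 6 = 804


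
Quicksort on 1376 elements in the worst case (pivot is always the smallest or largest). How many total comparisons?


In the worst case, each partition step picks the worst pivot:
  Partition 1: 1375 comparisons (n-1 elements to compare)
  Partition 2: 1374 comparisons
  Partition 3: 1373 comparisons
  Partition 4: 1372 comparisons
  Partition 5: 1371 comparisons
  ...
  Last partition: 0 comparisons
Total = (n-1) + (n-2) + ... + 1 + 0 = n*(n-1)/2
= 1376*1375/2 = 946000


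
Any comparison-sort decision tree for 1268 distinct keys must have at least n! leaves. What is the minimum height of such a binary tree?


A binary decision tree of height h has at most 2^h leaves and needs at least n! of them, so h >= ceil(log2(n!)).
1268! is far too large to multiply out, so use Stirling's series:
  ln(n!) ~ n ln n - n + (1/2) ln(2 pi n) + 1/(12n)  (error below 1/(360 n^3), negligible here)
  ln(1268) = 7.1451961
  n ln n = 1268 * 7.1451961 = 9060.1087
  (1/2) ln(2 pi * 1268) = (1/2) ln(7967.0790) = 4.4915
  1/(12*1268) = 0.0001
  ln(1268!) ~ 9060.1087 - 1268 + 4.4915 + 0.0001 = 7796.6003
Convert to base 2: log2(1268!) = 7796.6003 / ln 2 = 7796.6003 / 0.69314718 = 11248.1166
ceil(11248.1166) = 11249


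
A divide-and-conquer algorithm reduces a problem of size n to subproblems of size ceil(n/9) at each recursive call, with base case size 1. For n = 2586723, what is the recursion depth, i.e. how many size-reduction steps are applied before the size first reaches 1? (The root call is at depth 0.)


Each step divides the size by 9 (rounding up); after k steps the size is ceil(n/9^k), which equals 1 exactly when 9^k >= n.
So the depth is the smallest k with 9^k >= 2586723, i.e. ceil(log_9(2586723)).
9^6 = 531441 < 2586723 <= 4782969 = 9^7
Recursion depth = 7


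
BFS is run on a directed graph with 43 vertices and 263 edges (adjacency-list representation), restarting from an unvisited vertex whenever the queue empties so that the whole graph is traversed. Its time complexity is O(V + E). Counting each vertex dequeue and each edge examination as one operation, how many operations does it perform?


A full BFS traversal dequeues each vertex exactly once and examines each directed edge exactly once.
V = 43 (vertex processing cost)
E = 263 (edge examination cost)
Total operations proportional to V + E = 43 + 263 = 306


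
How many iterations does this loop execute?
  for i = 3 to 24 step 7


The loop variable i takes values starting at 3 and increments by 7 each iteration.
Sequence: i = 3, 10, 17, 24
The upper bound 24 is inclusive, so the count is floor((last - first) / step) + 1:
floor((24 - 3) / 7) + 1 = floor(21/7) + 1 = 3 + 1 = 4


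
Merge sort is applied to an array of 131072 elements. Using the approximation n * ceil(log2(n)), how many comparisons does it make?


Merge sort divides the array into halves recursively.
Number of levels = ceil(log2(131072)) = 17
At each level, approximately n = 131072 comparisons are needed for merging.
Total comparisons ~ n * ceil(log2(n)) = 131072 * 17 = 2228224


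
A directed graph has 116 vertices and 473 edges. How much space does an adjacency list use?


Adjacency list: one list head per vertex + one entry per edge
Vertex heads: 116
Edge entries: 473
Total = 116 + 473 = 589


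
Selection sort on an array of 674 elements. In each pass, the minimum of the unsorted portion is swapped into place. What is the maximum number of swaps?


Selection sort performs one swap per pass:
  Pass 1: find min in positions 0 to 673, swap with position 0
  Pass 2: find min in positions 1 to 673, swap with position 1
  Pass 3: find min in positions 2 to 673, swap with position 2
  Pass 4: find min in positions 3 to 673, swap with position 3
  Pass 5: find min in positions 4 to 673, swap with position 4
  ... (668 more passes)
Total passes (and swaps) = n - 1 = 674 - 1 = 673


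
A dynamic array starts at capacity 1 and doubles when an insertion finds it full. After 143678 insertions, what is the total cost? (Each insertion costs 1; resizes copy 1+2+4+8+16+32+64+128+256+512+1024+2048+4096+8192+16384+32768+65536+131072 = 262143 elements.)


Insertion cost: 143678 (one per element)
Resizes occur just before inserting elements 2, 3, 5, 9, ...
Elements copied at each resize: 1 + 2 + 4 + 8 + 16 + 32 + 64 + 128 + 256 + 512 + 1024 + 2048 + 4096 + 8192 + 16384 + 32768 + 65536 + 131072
Sum of copies = 262143 (geometric series: 2^k - 1)
Total = 143678 + 262143 = 405821


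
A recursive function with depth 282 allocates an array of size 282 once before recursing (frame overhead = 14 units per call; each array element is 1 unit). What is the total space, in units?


Array allocation: 282 units (allocated once)
Stack frames: 282 deep * 14 per frame = 3948 units
Total = 282 + 3948 = 4230


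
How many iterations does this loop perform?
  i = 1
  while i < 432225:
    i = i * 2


The loop variable doubles each iteration:
i = 1 -> 2 -> 4 -> 8 -> 16 -> 32 -> 64 -> 128 -> 256 -> 512 -> 1024 -> 2048 -> 4096 -> 8192 -> 16384 -> 32768 -> 65536 -> 131072 -> 262144 -> 524288 (stop, 524288 >= 432225)
Number of doublings = ceil(log2(432225)) = 19


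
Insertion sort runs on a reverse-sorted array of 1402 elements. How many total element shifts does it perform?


Sum of shifts = 1 + 2 + 3 + ... + 1401
= 1402 * 1401 / 2
= 1964202 / 2
= 982101


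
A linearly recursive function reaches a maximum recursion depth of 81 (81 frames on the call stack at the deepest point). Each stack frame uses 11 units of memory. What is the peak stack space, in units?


Maximum recursion depth = 81 frames
Memory per frame = 11 units
Total stack space = depth * frame_size
= 81 * 11 = 891


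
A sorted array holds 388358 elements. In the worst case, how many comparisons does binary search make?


Halving sequence: 388358 -> 194179 -> 97089 -> 48544 -> 24272 -> 12136 -> 6068 -> 3034 -> 1517 -> 758 -> 379 -> 189 -> 94 -> 47 -> 23 -> 11 -> 5 -> 2 -> 1
Number of halvings = 18
Max comparisons = 18 + 1 = 19


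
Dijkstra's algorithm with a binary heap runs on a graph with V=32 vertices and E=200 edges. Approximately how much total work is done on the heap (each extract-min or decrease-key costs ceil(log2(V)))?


Dijkstra with a binary heap: each vertex is extracted once, each edge may relax once.
Each heap operation costs O(log V).
V + E = 32 + 200 = 232
ceil(log2(32)) = 5 (since 2^4 = 16 < 32 <= 32 = 2^5)
Total heap work = (V+E) * ceil(log2(V)) = 232 * 5 = 1160


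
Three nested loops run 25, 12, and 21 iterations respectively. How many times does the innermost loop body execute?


Loop 1 (outermost): 25 iterations
Loop 2 (middle): 12 iterations per outer
Loop 3 (innermost): 21 iterations per middle
Total = 25 * 12 * 21 = 6300


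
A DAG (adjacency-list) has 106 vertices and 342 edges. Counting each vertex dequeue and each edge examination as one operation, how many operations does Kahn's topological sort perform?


V = 106 (vertex processing)
E = 342 (edge processing)
V + E = 106 + 342 = 448


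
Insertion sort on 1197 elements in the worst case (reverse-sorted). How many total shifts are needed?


In the worst case (reverse-sorted), each element shifts past all previous:
  Element 1: 1 shifts
  Element 2: 2 shifts
  Element 3: 3 shifts
  Element 4: 4 shifts
  Element 5: 5 shifts
  ...
  Element 1196: 1196 shifts
Total = 1 + 2 + ... + 1196
= 1197*(1197-1)/2 = 715806


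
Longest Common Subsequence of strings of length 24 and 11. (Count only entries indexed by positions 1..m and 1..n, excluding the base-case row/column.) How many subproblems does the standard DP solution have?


DP table indexed by positions in both strings.
First string: 24 positions
Second string: 11 positions
Total = 24 * 11 = 264


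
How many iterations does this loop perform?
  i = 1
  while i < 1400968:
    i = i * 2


The loop variable doubles each iteration:
i = 1 -> 2 -> 4 -> 8 -> 16 -> 32 -> 64 -> 128 -> 256 -> 512 -> 1024 -> 2048 -> 4096 -> 8192 -> 16384 -> 32768 -> 65536 -> 131072 -> 262144 -> 524288 -> 1048576 -> 2097152 (stop, 2097152 >= 1400968)
Number of doublings = ceil(log2(1400968)) = 21


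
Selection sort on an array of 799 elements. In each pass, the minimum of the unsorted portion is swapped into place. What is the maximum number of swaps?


Selection sort performs one swap per pass:
  Pass 1: find min in positions 0 to 798, swap with position 0
  Pass 2: find min in positions 1 to 798, swap with position 1
  Pass 3: find min in positions 2 to 798, swap with position 2
  Pass 4: find min in positions 3 to 798, swap with position 3
  Pass 5: find min in positions 4 to 798, swap with position 4
  ... (793 more passes)
Total passes (and swaps) = n - 1 = 799 - 1 = 798


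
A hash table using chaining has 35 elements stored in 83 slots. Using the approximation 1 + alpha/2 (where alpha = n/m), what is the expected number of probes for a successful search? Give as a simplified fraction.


Load factor alpha = n/m = 35/83
Expected probes = 1 + alpha/2 = 1 + 35/(2*83)
= 1 + 35/166
= 166/166 + 35/166
= 201/166


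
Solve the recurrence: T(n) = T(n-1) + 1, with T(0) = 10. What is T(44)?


Unrolling the recurrence:
T(44) = T(43) + 1
       = T(42) + 1 + 1
       = T(41) + 1*3
       ...
       = T(0) + 1*44
       = 10 + 44 = 54


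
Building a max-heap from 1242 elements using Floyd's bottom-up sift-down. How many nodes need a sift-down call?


In a heap of 1242 elements (0-indexed array):
  Last element index: 1241
  Parent of last element: floor((1241 - 1) / 2) = 620
  Internal nodes: indices 0 to 620
  Count = floor(1242/2) = 621
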